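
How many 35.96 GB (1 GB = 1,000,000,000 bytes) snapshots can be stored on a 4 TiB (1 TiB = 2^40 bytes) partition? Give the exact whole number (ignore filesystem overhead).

122

Capacity: 4 TiB = 4,398,046,511,104 bytes
Per item: 35.96 GB = 35,960,000,000 bytes
⌊4,398,046,511,104 / 35,960,000,000⌋ = 122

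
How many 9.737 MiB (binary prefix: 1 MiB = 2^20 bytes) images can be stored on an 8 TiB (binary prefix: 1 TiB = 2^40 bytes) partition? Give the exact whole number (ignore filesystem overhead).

Capacity: 8 TiB = 8,796,093,022,208 bytes
Per item: 9.737 MiB = 10,209,984.512 bytes
⌊8,796,093,022,208 / 10,209,984.512⌋ = 861,518

861,518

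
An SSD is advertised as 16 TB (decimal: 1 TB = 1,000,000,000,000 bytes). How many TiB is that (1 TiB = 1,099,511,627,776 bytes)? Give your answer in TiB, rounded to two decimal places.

16 TB × 1,000,000,000,000 bytes/TB = 16,000,000,000,000 bytes
1 TiB = 1,099,511,627,776 bytes
16,000,000,000,000 / 1,099,511,627,776 = 14.55 TiB

14.55 TiB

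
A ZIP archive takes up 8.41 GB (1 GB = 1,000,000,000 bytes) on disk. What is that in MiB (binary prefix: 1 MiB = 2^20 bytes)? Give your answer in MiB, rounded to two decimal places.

8.41 GB = 8.41 × 10^9 bytes = 8,410,000,000 bytes
1 MiB = 1,048,576 bytes
8,410,000,000 / 1,048,576 = 8,020.40 MiB

8,020.40 MiB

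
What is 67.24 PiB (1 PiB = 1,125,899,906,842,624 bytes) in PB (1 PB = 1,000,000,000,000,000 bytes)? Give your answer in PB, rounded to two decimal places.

67.24 PiB × 1,125,899,906,842,624 bytes/PiB = 75,705,509,736,098,037.76 bytes
1 PB = 10^15 bytes = 1,000,000,000,000,000 bytes
75,705,509,736,098,037.76 / 1,000,000,000,000,000 = 75.71 PB

75.71 PB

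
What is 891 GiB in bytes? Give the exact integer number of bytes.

956,703,965,184 bytes

891 × 1,073,741,824 = 956,703,965,184 bytes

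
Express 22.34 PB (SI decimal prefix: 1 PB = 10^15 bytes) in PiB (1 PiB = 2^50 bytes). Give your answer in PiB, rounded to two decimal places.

19.84 PiB

22.34 PB = 22.34 × 10^15 bytes = 22,340,000,000,000,000 bytes
1 PiB = 1,125,899,906,842,624 bytes
22,340,000,000,000,000 / 1,125,899,906,842,624 = 19.84 PiB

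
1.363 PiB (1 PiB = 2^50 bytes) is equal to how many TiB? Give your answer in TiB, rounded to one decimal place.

1.363 PiB = 1.363 × 2^50 bytes = 1,534,601,573,026,496.512 bytes
1 TiB = 1,099,511,627,776 bytes
1,534,601,573,026,496.512 / 1,099,511,627,776 = 1,395.7 TiB

1,395.7 TiB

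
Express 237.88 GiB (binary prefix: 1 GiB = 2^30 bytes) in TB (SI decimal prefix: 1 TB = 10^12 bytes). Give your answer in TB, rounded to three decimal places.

237.88 GiB = 237.88 × 2^30 bytes = 255,421,705,093.12 bytes
1 TB = 10^12 bytes = 1,000,000,000,000 bytes
255,421,705,093.12 / 1,000,000,000,000 = 0.255 TB

0.255 TB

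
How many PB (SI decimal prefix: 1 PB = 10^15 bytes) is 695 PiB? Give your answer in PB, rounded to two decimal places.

695 PiB = 695 × 2^50 bytes = 782,500,435,255,623,680 bytes
1 PB = 1,000,000,000,000,000 bytes
782,500,435,255,623,680 / 1,000,000,000,000,000 = 782.50 PB

782.50 PB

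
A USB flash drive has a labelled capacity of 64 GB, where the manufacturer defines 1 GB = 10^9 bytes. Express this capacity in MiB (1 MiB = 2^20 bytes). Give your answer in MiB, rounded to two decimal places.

61,035.16 MiB

64 GB = 64 × 10^9 bytes = 64,000,000,000 bytes
1 MiB = 1,048,576 bytes
64,000,000,000 / 1,048,576 = 61,035.16 MiB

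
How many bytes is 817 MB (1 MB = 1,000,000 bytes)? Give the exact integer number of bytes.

817,000,000 bytes

817 × 1,000,000 = 817,000,000 bytes  (1 MB = 10^6 bytes)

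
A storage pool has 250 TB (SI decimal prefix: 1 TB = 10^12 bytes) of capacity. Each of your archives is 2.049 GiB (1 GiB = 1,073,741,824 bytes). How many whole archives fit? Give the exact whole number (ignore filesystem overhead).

Capacity: 250 TB = 250,000,000,000,000 bytes
Per item: 2.049 GiB = 2,200,096,997.376 bytes
⌊250,000,000,000,000 / 2,200,096,997.376⌋ = 113,631

113,631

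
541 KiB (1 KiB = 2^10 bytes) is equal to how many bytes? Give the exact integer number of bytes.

541 × 1,024 = 553,984 bytes  (1 KiB = 2^10 bytes)

553,984 bytes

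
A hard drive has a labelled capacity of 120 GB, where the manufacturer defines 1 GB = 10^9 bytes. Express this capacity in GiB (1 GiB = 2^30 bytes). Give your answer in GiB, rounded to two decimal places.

120 GB × 1,000,000,000 bytes/GB = 120,000,000,000 bytes
1 GiB = 1,073,741,824 bytes
120,000,000,000 / 1,073,741,824 = 111.76 GiB

111.76 GiB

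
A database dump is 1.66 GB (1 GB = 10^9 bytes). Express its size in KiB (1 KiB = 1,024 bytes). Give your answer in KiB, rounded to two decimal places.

1,621,093.75 KiB

1.66 GB × 1,000,000,000 bytes/GB = 1,660,000,000 bytes
1 KiB = 2^10 bytes = 1,024 bytes
1,660,000,000 / 1,024 = 1,621,093.75 KiB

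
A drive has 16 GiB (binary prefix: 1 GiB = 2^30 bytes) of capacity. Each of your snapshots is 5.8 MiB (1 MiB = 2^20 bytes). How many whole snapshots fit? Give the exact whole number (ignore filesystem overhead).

Capacity: 16 GiB = 17,179,869,184 bytes
Per item: 5.8 MiB = 6,081,740.8 bytes
⌊17,179,869,184 / 6,081,740.8⌋ = 2,824

2,824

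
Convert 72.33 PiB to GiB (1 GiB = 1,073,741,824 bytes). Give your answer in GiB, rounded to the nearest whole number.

75,843,502 GiB

72.33 PiB = 72.33 × 2^50 bytes = 81,436,340,261,926,993.92 bytes
1 GiB = 2^30 bytes = 1,073,741,824 bytes
81,436,340,261,926,993.92 / 1,073,741,824 = 75,843,502 GiB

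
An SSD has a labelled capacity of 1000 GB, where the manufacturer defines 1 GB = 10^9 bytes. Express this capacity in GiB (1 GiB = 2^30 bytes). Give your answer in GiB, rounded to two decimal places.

931.32 GiB

1000 GB × 1,000,000,000 bytes/GB = 1,000,000,000,000 bytes
1 GiB = 2^30 bytes = 1,073,741,824 bytes
1,000,000,000,000 / 1,073,741,824 = 931.32 GiB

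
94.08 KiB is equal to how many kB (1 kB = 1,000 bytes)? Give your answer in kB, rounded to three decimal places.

96.338 kB

94.08 KiB × 1,024 bytes/KiB = 96,337.92 bytes
1 kB = 1,000 bytes
96,337.92 / 1,000 = 96.338 kB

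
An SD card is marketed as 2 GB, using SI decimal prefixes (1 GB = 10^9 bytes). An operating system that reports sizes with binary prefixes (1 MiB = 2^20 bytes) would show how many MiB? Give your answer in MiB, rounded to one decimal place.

1,907.3 MiB

2 GB × 1,000,000,000 bytes/GB = 2,000,000,000 bytes
1 MiB = 1,048,576 bytes
2,000,000,000 / 1,048,576 = 1,907.3 MiB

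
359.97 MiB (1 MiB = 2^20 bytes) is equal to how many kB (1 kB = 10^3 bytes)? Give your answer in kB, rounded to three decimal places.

359.97 MiB = 359.97 × 2^20 bytes = 377,455,902.72 bytes
1 kB = 10^3 bytes = 1,000 bytes
377,455,902.72 / 1,000 = 377,455.903 kB

377,455.903 kB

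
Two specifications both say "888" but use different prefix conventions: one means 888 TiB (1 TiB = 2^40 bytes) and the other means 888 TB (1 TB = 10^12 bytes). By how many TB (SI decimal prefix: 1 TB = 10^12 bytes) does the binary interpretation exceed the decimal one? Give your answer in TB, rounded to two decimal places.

888 TiB = 888 × 1,099,511,627,776 = 976,366,325,465,088 bytes
888 TB = 888 × 1,000,000,000,000 = 888,000,000,000,000 bytes
difference = 88,366,325,465,088 bytes
88,366,325,465,088 / 1,000,000,000,000 = 88.37 TB

88.37 TB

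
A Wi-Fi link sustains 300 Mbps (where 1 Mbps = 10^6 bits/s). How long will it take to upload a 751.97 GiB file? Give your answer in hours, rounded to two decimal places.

751.97 GiB = 807,421,639,393.28 bytes = 6,459,373,115,146.24 bits
300 Mbps = 300,000,000 bits/s
time = 6,459,373,115,146.24 / 300,000,000 = 21,531.2437 s
21,531.2437 s / 3600 = 5.98 hours

5.98 hours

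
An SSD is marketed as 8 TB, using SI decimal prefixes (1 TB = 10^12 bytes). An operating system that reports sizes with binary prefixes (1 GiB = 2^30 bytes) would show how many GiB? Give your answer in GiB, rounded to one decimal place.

7,450.6 GiB

8 TB = 8 × 10^12 bytes = 8,000,000,000,000 bytes
1 GiB = 2^30 bytes = 1,073,741,824 bytes
8,000,000,000,000 / 1,073,741,824 = 7,450.6 GiB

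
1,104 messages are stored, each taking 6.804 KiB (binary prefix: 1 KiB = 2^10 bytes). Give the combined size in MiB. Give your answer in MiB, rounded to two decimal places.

7.34 MiB

Total = 1,104 × 6.804 KiB = 7511.616 KiB
= 7511.616 × 1,024 bytes = 7,691,894.784 bytes
1 MiB = 1,048,576 bytes
7,691,894.784 / 1,048,576 = 7.34 MiB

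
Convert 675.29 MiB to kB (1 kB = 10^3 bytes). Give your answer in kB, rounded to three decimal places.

708,092.887 kB

675.29 MiB × 1,048,576 bytes/MiB = 708,092,887.04 bytes
1 kB = 1,000 bytes
708,092,887.04 / 1,000 = 708,092.887 kB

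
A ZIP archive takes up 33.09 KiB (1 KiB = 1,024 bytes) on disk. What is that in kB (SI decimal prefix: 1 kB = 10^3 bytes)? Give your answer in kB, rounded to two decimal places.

33.88 kB

33.09 KiB × 1,024 bytes/KiB = 33,884.16 bytes
1 kB = 10^3 bytes = 1,000 bytes
33,884.16 / 1,000 = 33.88 kB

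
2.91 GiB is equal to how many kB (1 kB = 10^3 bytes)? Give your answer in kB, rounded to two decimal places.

2.91 GiB = 2.91 × 2^30 bytes = 3,124,588,707.84 bytes
1 kB = 1,000 bytes
3,124,588,707.84 / 1,000 = 3,124,588.71 kB

3,124,588.71 kB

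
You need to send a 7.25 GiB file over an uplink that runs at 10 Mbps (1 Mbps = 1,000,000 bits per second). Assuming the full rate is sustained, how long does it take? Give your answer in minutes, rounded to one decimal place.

7.25 GiB = 7,784,628,224 bytes = 62,277,025,792 bits
10 Mbps = 10,000,000 bits/s
time = 62,277,025,792 / 10,000,000 = 6,227.70 s
6,227.70 s / 60 = 103.8 minutes

103.8 minutes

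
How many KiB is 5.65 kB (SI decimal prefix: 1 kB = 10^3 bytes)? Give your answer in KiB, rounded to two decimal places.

5.52 KiB

5.65 kB × 1,000 bytes/kB = 5,650 bytes
1 KiB = 2^10 bytes = 1,024 bytes
5,650 / 1,024 = 5.52 KiB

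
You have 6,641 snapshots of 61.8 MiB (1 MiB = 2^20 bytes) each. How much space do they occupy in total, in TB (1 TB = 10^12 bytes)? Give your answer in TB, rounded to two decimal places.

Total = 6,641 × 61.8 MiB = 410413.8 MiB
= 410413.8 × 1,048,576 bytes = 430,350,060,748.8 bytes
1 TB = 1,000,000,000,000 bytes
430,350,060,748.8 / 1,000,000,000,000 = 0.43 TB

0.43 TB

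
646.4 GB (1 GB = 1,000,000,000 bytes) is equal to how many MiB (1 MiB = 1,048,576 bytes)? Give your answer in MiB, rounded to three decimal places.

616,455.078 MiB

646.4 GB × 1,000,000,000 bytes/GB = 646,400,000,000 bytes
1 MiB = 2^20 bytes = 1,048,576 bytes
646,400,000,000 / 1,048,576 = 616,455.078 MiB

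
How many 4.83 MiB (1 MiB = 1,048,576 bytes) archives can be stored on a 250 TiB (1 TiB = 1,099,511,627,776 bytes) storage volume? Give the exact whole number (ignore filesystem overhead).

54,274,120

Capacity: 250 TiB = 274,877,906,944,000 bytes
Per item: 4.83 MiB = 5,064,622.08 bytes
⌊274,877,906,944,000 / 5,064,622.08⌋ = 54,274,120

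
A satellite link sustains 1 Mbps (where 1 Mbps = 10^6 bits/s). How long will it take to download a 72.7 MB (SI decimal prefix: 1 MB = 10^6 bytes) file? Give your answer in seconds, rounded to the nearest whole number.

582 seconds

72.7 MB = 72,700,000 bytes = 581,600,000 bits
1 Mbps = 1,000,000 bits/s
time = 581,600,000 / 1,000,000 = 582 s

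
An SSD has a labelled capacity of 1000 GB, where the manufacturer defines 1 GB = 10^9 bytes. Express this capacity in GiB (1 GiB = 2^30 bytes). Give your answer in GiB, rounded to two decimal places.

931.32 GiB

1000 GB × 1,000,000,000 bytes/GB = 1,000,000,000,000 bytes
1 GiB = 2^30 bytes = 1,073,741,824 bytes
1,000,000,000,000 / 1,073,741,824 = 931.32 GiB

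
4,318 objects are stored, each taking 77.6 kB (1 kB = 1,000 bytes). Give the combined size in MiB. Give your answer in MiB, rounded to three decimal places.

Total = 4,318 × 77.6 kB = 335076.8 kB
= 335076.8 × 1,000 bytes = 335,076,800 bytes
1 MiB = 1,048,576 bytes
335,076,800 / 1,048,576 = 319.554 MiB

319.554 MiB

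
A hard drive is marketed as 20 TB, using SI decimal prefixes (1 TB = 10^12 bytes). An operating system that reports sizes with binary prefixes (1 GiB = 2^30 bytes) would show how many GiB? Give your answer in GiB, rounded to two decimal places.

18,626.45 GiB

20 TB × 1,000,000,000,000 bytes/TB = 20,000,000,000,000 bytes
1 GiB = 1,073,741,824 bytes
20,000,000,000,000 / 1,073,741,824 = 18,626.45 GiB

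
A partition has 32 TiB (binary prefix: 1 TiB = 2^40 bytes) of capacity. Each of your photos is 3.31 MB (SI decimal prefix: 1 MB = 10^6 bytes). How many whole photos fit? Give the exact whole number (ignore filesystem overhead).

Capacity: 32 TiB = 35,184,372,088,832 bytes
Per item: 3.31 MB = 3,310,000 bytes
⌊35,184,372,088,832 / 3,310,000⌋ = 10,629,719

10,629,719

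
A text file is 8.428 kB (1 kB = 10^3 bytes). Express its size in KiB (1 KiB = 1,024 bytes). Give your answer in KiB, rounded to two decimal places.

8.23 KiB

8.428 kB = 8.428 × 10^3 bytes = 8,428 bytes
1 KiB = 2^10 bytes = 1,024 bytes
8,428 / 1,024 = 8.23 KiB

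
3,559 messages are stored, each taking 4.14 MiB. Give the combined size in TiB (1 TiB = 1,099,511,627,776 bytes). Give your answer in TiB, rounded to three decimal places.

0.014 TiB

Total = 3,559 × 4.14 MiB = 14734.26 MiB
= 14734.26 × 1,048,576 bytes = 15,449,991,413.76 bytes
1 TiB = 1,099,511,627,776 bytes
15,449,991,413.76 / 1,099,511,627,776 = 0.014 TiB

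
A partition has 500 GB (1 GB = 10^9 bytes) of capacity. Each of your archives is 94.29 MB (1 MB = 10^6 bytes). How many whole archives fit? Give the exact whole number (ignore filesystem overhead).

Capacity: 500 GB = 500,000,000,000 bytes
Per item: 94.29 MB = 94,290,000 bytes
⌊500,000,000,000 / 94,290,000⌋ = 5,302

5,302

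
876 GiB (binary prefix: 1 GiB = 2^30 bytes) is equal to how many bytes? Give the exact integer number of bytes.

876 × 1,073,741,824 = 940,597,837,824 bytes  (1 GiB = 2^30 bytes)

940,597,837,824 bytes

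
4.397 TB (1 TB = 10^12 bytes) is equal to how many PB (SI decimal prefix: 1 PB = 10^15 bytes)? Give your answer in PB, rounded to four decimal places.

4.397 TB = 4.397 × 10^12 bytes = 4,397,000,000,000 bytes
1 PB = 1,000,000,000,000,000 bytes
4,397,000,000,000 / 1,000,000,000,000,000 = 0.0044 PB

0.0044 PB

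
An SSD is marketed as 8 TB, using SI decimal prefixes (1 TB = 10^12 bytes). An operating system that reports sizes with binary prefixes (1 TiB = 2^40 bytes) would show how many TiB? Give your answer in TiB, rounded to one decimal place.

8 TB × 1,000,000,000,000 bytes/TB = 8,000,000,000,000 bytes
1 TiB = 1,099,511,627,776 bytes
8,000,000,000,000 / 1,099,511,627,776 = 7.3 TiB

7.3 TiB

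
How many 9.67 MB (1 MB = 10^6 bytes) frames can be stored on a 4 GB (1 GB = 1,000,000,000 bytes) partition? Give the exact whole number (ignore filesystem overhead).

Capacity: 4 GB = 4,000,000,000 bytes
Per item: 9.67 MB = 9,670,000 bytes
⌊4,000,000,000 / 9,670,000⌋ = 413

413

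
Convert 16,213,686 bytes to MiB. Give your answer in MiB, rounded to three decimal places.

15.463 MiB

16,213,686 bytes given.
1 MiB = 1,048,576 bytes
16,213,686 / 1,048,576 = 15.463 MiB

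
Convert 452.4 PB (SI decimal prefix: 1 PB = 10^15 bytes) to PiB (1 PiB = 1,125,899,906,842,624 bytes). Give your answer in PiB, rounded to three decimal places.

452.4 PB = 452.4 × 10^15 bytes = 452,400,000,000,000,000 bytes
1 PiB = 1,125,899,906,842,624 bytes
452,400,000,000,000,000 / 1,125,899,906,842,624 = 401.812 PiB

401.812 PiB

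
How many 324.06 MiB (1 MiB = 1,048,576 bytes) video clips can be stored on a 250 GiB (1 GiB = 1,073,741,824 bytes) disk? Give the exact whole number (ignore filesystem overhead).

789

Capacity: 250 GiB = 268,435,456,000 bytes
Per item: 324.06 MiB = 339,801,538.56 bytes
⌊268,435,456,000 / 339,801,538.56⌋ = 789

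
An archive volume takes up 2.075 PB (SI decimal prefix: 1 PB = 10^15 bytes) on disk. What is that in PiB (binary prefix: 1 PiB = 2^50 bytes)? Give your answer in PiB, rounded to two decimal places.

2.075 PB = 2.075 × 10^15 bytes = 2,075,000,000,000,000 bytes
1 PiB = 1,125,899,906,842,624 bytes
2,075,000,000,000,000 / 1,125,899,906,842,624 = 1.84 PiB

1.84 PiB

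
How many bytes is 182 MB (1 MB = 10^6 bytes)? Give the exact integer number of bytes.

182,000,000 bytes

182 × 1,000,000 = 182,000,000 bytes  (1 MB = 10^6 bytes)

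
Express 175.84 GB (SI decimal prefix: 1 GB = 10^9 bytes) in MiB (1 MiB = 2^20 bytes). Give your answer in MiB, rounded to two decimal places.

175.84 GB = 175.84 × 10^9 bytes = 175,840,000,000 bytes
1 MiB = 1,048,576 bytes
175,840,000,000 / 1,048,576 = 167,694.09 MiB

167,694.09 MiB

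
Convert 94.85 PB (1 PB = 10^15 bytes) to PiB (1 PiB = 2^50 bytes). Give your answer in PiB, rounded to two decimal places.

94.85 PB = 94.85 × 10^15 bytes = 94,850,000,000,000,000 bytes
1 PiB = 2^50 bytes = 1,125,899,906,842,624 bytes
94,850,000,000,000,000 / 1,125,899,906,842,624 = 84.24 PiB

84.24 PiB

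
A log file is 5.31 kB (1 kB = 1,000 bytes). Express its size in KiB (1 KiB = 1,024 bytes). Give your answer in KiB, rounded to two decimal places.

5.19 KiB

5.31 kB = 5.31 × 10^3 bytes = 5,310 bytes
1 KiB = 2^10 bytes = 1,024 bytes
5,310 / 1,024 = 5.19 KiB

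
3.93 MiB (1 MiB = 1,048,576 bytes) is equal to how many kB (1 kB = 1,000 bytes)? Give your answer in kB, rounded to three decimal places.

3.93 MiB = 3.93 × 2^20 bytes = 4,120,903.68 bytes
1 kB = 10^3 bytes = 1,000 bytes
4,120,903.68 / 1,000 = 4,120.904 kB

4,120.904 kB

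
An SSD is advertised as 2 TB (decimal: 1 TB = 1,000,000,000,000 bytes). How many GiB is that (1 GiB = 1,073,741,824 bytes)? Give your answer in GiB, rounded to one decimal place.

2 TB = 2 × 10^12 bytes = 2,000,000,000,000 bytes
1 GiB = 1,073,741,824 bytes
2,000,000,000,000 / 1,073,741,824 = 1,862.6 GiB

1,862.6 GiB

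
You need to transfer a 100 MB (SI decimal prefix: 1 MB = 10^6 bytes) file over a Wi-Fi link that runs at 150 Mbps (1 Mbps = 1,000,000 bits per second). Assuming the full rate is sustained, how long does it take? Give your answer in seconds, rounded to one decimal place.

5.3 seconds

100 MB = 100,000,000 bytes = 800,000,000 bits
150 Mbps = 150,000,000 bits/s
time = 800,000,000 / 150,000,000 = 5.3 s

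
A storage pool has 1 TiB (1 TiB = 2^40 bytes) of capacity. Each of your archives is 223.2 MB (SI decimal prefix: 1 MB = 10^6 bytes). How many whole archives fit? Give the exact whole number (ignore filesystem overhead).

4,926

Capacity: 1 TiB = 1,099,511,627,776 bytes
Per item: 223.2 MB = 223,200,000 bytes
⌊1,099,511,627,776 / 223,200,000⌋ = 4,926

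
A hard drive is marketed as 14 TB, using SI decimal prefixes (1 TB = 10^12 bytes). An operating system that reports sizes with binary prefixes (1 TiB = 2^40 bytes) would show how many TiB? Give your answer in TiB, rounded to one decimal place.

12.7 TiB

14 TB × 1,000,000,000,000 bytes/TB = 14,000,000,000,000 bytes
1 TiB = 1,099,511,627,776 bytes
14,000,000,000,000 / 1,099,511,627,776 = 12.7 TiB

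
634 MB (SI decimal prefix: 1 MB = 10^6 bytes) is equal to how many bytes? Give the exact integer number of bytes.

634,000,000 bytes

634 × 1,000,000 = 634,000,000 bytes  (1 MB = 10^6 bytes)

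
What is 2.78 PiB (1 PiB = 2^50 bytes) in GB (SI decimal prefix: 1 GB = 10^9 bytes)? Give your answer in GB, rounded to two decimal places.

3,130,001.74 GB

2.78 PiB = 2.78 × 2^50 bytes = 3,130,001,741,022,494.72 bytes
1 GB = 10^9 bytes = 1,000,000,000 bytes
3,130,001,741,022,494.72 / 1,000,000,000 = 3,130,001.74 GB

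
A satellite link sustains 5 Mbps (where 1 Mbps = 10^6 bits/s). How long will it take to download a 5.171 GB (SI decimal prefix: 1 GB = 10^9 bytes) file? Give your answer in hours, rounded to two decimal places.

2.30 hours

5.171 GB = 5,171,000,000 bytes = 41,368,000,000 bits
5 Mbps = 5,000,000 bits/s
time = 41,368,000,000 / 5,000,000 = 8,273.6000 s
8,273.6000 s / 3600 = 2.30 hours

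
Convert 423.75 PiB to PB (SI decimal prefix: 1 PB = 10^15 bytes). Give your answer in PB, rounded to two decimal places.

423.75 PiB = 423.75 × 2^50 bytes = 477,100,085,524,561,920 bytes
1 PB = 10^15 bytes = 1,000,000,000,000,000 bytes
477,100,085,524,561,920 / 1,000,000,000,000,000 = 477.10 PB

477.10 PB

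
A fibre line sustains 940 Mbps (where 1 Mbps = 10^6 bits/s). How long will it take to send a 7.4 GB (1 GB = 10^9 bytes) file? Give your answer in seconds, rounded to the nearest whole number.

63 seconds

7.4 GB = 7,400,000,000 bytes = 59,200,000,000 bits
940 Mbps = 940,000,000 bits/s
time = 59,200,000,000 / 940,000,000 = 63 s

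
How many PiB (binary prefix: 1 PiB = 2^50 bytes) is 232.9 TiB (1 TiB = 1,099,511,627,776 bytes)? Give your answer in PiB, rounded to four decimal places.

0.2274 PiB

232.9 TiB × 1,099,511,627,776 bytes/TiB = 256,076,258,109,030.4 bytes
1 PiB = 2^50 bytes = 1,125,899,906,842,624 bytes
256,076,258,109,030.4 / 1,125,899,906,842,624 = 0.2274 PiB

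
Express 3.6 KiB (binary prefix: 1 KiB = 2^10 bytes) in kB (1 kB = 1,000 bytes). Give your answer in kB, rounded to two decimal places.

3.69 kB

3.6 KiB = 3.6 × 2^10 bytes = 3,686.4 bytes
1 kB = 1,000 bytes
3,686.4 / 1,000 = 3.69 kB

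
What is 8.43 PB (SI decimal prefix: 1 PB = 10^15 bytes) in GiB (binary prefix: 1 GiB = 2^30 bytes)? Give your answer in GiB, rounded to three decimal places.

7,851,049.304 GiB

8.43 PB = 8.43 × 10^15 bytes = 8,430,000,000,000,000 bytes
1 GiB = 1,073,741,824 bytes
8,430,000,000,000,000 / 1,073,741,824 = 7,851,049.304 GiB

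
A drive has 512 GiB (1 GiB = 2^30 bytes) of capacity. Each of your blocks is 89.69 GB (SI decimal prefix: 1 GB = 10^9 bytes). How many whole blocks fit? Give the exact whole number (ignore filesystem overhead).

Capacity: 512 GiB = 549,755,813,888 bytes
Per item: 89.69 GB = 89,690,000,000 bytes
⌊549,755,813,888 / 89,690,000,000⌋ = 6

6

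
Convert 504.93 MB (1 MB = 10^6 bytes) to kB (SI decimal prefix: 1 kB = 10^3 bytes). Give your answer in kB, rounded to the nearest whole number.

504,930 kB

504.93 MB × 1,000,000 bytes/MB = 504,930,000 bytes
1 kB = 1,000 bytes
504,930,000 / 1,000 = 504,930 kB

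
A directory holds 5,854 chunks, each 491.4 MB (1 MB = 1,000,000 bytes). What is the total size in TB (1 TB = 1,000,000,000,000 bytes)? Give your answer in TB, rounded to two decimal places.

2.88 TB

Total = 5,854 × 491.4 MB = 2876655.6 MB
= 2876655.6 × 1,000,000 bytes = 2,876,655,600,000 bytes
1 TB = 1,000,000,000,000 bytes
2,876,655,600,000 / 1,000,000,000,000 = 2.88 TB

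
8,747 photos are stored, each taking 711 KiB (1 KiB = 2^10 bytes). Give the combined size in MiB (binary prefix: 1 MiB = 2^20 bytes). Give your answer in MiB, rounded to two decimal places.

6,073.36 MiB

Total = 8,747 × 711 KiB = 6,219,117 KiB
= 6,219,117 × 1,024 bytes = 6,368,375,808 bytes
1 MiB = 1,048,576 bytes
6,368,375,808 / 1,048,576 = 6,073.36 MiB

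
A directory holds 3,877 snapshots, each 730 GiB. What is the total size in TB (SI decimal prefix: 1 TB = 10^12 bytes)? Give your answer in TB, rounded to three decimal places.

3,038.915 TB

Total = 3,877 × 730 GiB = 2,830,210 GiB
= 2,830,210 × 1,073,741,824 bytes = 3,038,914,847,703,040 bytes
1 TB = 1,000,000,000,000 bytes
3,038,914,847,703,040 / 1,000,000,000,000 = 3,038.915 TB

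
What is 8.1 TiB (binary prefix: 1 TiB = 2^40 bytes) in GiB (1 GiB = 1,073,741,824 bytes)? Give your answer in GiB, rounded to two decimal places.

8.1 TiB × 1,099,511,627,776 bytes/TiB = 8,906,044,184,985.6 bytes
1 GiB = 2^30 bytes = 1,073,741,824 bytes
8,906,044,184,985.6 / 1,073,741,824 = 8,294.40 GiB

8,294.40 GiB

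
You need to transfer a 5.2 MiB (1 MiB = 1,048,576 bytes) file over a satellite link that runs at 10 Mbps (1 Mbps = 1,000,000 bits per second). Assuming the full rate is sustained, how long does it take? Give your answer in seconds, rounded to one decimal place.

4.4 seconds

5.2 MiB = 5,452,595.2 bytes = 43,620,761.6 bits
10 Mbps = 10,000,000 bits/s
time = 43,620,761.6 / 10,000,000 = 4.4 s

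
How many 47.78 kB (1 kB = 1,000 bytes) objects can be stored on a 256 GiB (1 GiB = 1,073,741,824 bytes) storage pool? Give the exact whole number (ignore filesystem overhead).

5,752,990

Capacity: 256 GiB = 274,877,906,944 bytes
Per item: 47.78 kB = 47,780 bytes
⌊274,877,906,944 / 47,780⌋ = 5,752,990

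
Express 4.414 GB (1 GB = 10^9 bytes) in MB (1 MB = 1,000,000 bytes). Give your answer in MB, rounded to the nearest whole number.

4,414 MB

4.414 GB × 1,000,000,000 bytes/GB = 4,414,000,000 bytes
1 MB = 1,000,000 bytes
4,414,000,000 / 1,000,000 = 4,414 MB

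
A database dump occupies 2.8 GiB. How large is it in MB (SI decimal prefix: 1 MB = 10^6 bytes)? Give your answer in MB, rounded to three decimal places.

2.8 GiB = 2.8 × 2^30 bytes = 3,006,477,107.2 bytes
1 MB = 10^6 bytes = 1,000,000 bytes
3,006,477,107.2 / 1,000,000 = 3,006.477 MB

3,006.477 MB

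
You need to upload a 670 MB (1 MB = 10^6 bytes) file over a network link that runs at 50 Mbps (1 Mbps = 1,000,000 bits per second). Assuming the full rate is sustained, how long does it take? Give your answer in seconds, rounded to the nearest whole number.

670 MB = 670,000,000 bytes = 5,360,000,000 bits
50 Mbps = 50,000,000 bits/s
time = 5,360,000,000 / 50,000,000 = 107 s

107 seconds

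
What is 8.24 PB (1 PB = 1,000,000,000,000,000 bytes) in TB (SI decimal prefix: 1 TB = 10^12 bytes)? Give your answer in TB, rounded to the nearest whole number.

8.24 PB = 8.24 × 10^15 bytes = 8,240,000,000,000,000 bytes
1 TB = 10^12 bytes = 1,000,000,000,000 bytes
8,240,000,000,000,000 / 1,000,000,000,000 = 8,240 TB

8,240 TB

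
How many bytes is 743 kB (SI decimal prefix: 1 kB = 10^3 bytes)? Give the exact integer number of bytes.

743,000 bytes

743 × 1,000 = 743,000 bytes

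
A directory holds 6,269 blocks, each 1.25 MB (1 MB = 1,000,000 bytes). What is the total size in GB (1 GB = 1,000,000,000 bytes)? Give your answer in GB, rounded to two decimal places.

Total = 6,269 × 1.25 MB = 7836.25 MB
= 7836.25 × 1,000,000 bytes = 7,836,250,000 bytes
1 GB = 1,000,000,000 bytes
7,836,250,000 / 1,000,000,000 = 7.84 GB

7.84 GB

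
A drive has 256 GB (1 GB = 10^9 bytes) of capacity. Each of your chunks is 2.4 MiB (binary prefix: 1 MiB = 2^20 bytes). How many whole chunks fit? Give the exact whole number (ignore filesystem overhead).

101,725

Capacity: 256 GB = 256,000,000,000 bytes
Per item: 2.4 MiB = 2,516,582.4 bytes
⌊256,000,000,000 / 2,516,582.4⌋ = 101,725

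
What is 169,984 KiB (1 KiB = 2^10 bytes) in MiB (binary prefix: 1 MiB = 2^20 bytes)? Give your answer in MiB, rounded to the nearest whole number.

166 MiB

169,984 KiB = 169,984 × 2^10 bytes = 174,063,616 bytes
1 MiB = 2^20 bytes = 1,048,576 bytes
174,063,616 / 1,048,576 = 166 MiB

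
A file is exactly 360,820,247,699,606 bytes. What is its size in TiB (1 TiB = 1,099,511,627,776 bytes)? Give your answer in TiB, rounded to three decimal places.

328.164 TiB

360,820,247,699,606 bytes given.
1 TiB = 2^40 bytes = 1,099,511,627,776 bytes
360,820,247,699,606 / 1,099,511,627,776 = 328.164 TiB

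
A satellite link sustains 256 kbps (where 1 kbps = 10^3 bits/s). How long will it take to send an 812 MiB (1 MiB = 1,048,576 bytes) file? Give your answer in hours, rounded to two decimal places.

7.39 hours

812 MiB = 851,443,712 bytes = 6,811,549,696 bits
256 kbps = 256,000 bits/s
time = 6,811,549,696 / 256,000 = 26,607.6160 s
26,607.6160 s / 3600 = 7.39 hours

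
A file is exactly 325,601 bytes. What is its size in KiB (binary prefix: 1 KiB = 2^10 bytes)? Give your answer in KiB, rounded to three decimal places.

317.970 KiB

325,601 bytes given.
1 KiB = 2^10 bytes = 1,024 bytes
325,601 / 1,024 = 317.970 KiB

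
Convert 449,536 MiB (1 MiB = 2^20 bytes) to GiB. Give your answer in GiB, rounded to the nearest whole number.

439 GiB

449,536 MiB × 1,048,576 bytes/MiB = 471,372,660,736 bytes
1 GiB = 2^30 bytes = 1,073,741,824 bytes
471,372,660,736 / 1,073,741,824 = 439 GiB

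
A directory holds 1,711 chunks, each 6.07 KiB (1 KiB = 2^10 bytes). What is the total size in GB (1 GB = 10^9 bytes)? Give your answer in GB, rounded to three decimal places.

Total = 1,711 × 6.07 KiB = 10385.77 KiB
= 10385.77 × 1,024 bytes = 10,635,028.48 bytes
1 GB = 1,000,000,000 bytes
10,635,028.48 / 1,000,000,000 = 0.011 GB

0.011 GB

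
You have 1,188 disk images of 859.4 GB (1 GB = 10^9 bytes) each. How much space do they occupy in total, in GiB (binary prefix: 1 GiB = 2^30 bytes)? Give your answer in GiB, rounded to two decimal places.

950,849.80 GiB

Total = 1,188 × 859.4 GB = 1020967.2 GB
= 1020967.2 × 1,000,000,000 bytes = 1,020,967,200,000,000 bytes
1 GiB = 1,073,741,824 bytes
1,020,967,200,000,000 / 1,073,741,824 = 950,849.80 GiB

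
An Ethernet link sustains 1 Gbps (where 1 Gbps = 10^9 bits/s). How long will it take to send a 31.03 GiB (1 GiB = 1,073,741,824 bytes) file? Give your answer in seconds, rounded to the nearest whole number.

31.03 GiB = 33,318,208,798.72 bytes = 266,545,670,389.76 bits
1 Gbps = 1,000,000,000 bits/s
time = 266,545,670,389.76 / 1,000,000,000 = 267 s

267 seconds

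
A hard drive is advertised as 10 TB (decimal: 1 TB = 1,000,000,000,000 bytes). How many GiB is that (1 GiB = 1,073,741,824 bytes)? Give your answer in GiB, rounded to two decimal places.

9,313.23 GiB

10 TB × 1,000,000,000,000 bytes/TB = 10,000,000,000,000 bytes
1 GiB = 2^30 bytes = 1,073,741,824 bytes
10,000,000,000,000 / 1,073,741,824 = 9,313.23 GiB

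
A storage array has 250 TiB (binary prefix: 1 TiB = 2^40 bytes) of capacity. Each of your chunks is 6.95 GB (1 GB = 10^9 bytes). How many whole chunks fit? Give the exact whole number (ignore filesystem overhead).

39,550

Capacity: 250 TiB = 274,877,906,944,000 bytes
Per item: 6.95 GB = 6,950,000,000 bytes
⌊274,877,906,944,000 / 6,950,000,000⌋ = 39,550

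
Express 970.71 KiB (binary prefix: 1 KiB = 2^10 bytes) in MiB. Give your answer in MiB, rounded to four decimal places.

970.71 KiB = 970.71 × 2^10 bytes = 994,007.04 bytes
1 MiB = 2^20 bytes = 1,048,576 bytes
994,007.04 / 1,048,576 = 0.9480 MiB

0.9480 MiB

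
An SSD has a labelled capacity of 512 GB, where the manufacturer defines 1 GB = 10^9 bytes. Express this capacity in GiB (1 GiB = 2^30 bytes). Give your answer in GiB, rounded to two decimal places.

476.84 GiB

512 GB = 512 × 10^9 bytes = 512,000,000,000 bytes
1 GiB = 2^30 bytes = 1,073,741,824 bytes
512,000,000,000 / 1,073,741,824 = 476.84 GiB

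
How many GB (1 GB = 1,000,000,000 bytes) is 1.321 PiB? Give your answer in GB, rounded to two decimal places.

1.321 PiB = 1.321 × 2^50 bytes = 1,487,313,776,939,106.304 bytes
1 GB = 10^9 bytes = 1,000,000,000 bytes
1,487,313,776,939,106.304 / 1,000,000,000 = 1,487,313.78 GB

1,487,313.78 GB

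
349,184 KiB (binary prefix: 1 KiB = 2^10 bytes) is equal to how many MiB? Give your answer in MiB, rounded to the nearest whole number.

349,184 KiB = 349,184 × 2^10 bytes = 357,564,416 bytes
1 MiB = 2^20 bytes = 1,048,576 bytes
357,564,416 / 1,048,576 = 341 MiB

341 MiB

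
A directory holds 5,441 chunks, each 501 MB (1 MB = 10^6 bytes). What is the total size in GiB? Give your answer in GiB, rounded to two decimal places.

2,538.73 GiB

Total = 5,441 × 501 MB = 2,725,941 MB
= 2,725,941 × 1,000,000 bytes = 2,725,941,000,000 bytes
1 GiB = 1,073,741,824 bytes
2,725,941,000,000 / 1,073,741,824 = 2,538.73 GiB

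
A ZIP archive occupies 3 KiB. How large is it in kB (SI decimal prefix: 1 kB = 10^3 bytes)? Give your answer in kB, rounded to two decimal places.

3 KiB = 3 × 2^10 bytes = 3,072 bytes
1 kB = 1,000 bytes
3,072 / 1,000 = 3.07 kB

3.07 kB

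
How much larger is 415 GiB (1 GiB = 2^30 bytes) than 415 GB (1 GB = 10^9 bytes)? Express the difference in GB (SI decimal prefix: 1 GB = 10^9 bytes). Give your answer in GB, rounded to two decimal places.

30.60 GB

415 GiB = 415 × 1,073,741,824 = 445,602,856,960 bytes
415 GB = 415 × 1,000,000,000 = 415,000,000,000 bytes
difference = 30,602,856,960 bytes
30,602,856,960 / 1,000,000,000 = 30.60 GB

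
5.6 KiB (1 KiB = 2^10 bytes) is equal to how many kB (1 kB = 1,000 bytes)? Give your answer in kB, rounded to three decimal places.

5.6 KiB = 5.6 × 2^10 bytes = 5,734.4 bytes
1 kB = 10^3 bytes = 1,000 bytes
5,734.4 / 1,000 = 5.734 kB

5.734 kB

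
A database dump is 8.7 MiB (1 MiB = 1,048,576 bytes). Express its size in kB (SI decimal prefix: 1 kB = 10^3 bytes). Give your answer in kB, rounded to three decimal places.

9,122.611 kB

8.7 MiB = 8.7 × 2^20 bytes = 9,122,611.2 bytes
1 kB = 10^3 bytes = 1,000 bytes
9,122,611.2 / 1,000 = 9,122.611 kB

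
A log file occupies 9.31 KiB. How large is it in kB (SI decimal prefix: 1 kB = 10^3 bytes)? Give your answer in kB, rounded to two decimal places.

9.53 kB

9.31 KiB = 9.31 × 2^10 bytes = 9,533.44 bytes
1 kB = 10^3 bytes = 1,000 bytes
9,533.44 / 1,000 = 9.53 kB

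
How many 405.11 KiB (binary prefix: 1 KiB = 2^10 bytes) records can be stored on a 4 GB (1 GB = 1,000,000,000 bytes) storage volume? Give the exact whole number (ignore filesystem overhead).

9,642

Capacity: 4 GB = 4,000,000,000 bytes
Per item: 405.11 KiB = 414,832.64 bytes
⌊4,000,000,000 / 414,832.64⌋ = 9,642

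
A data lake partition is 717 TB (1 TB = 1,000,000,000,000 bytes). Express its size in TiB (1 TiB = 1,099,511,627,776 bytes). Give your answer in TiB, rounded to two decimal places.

717 TB × 1,000,000,000,000 bytes/TB = 717,000,000,000,000 bytes
1 TiB = 1,099,511,627,776 bytes
717,000,000,000,000 / 1,099,511,627,776 = 652.11 TiB

652.11 TiB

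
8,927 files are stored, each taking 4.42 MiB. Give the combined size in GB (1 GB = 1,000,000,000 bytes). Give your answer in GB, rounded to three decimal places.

Total = 8,927 × 4.42 MiB = 39457.34 MiB
= 39457.34 × 1,048,576 bytes = 41,374,019,747.84 bytes
1 GB = 1,000,000,000 bytes
41,374,019,747.84 / 1,000,000,000 = 41.374 GB

41.374 GB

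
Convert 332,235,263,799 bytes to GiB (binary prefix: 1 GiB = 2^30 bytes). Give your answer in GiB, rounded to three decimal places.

332,235,263,799 bytes given.
1 GiB = 1,073,741,824 bytes
332,235,263,799 / 1,073,741,824 = 309.418 GiB

309.418 GiB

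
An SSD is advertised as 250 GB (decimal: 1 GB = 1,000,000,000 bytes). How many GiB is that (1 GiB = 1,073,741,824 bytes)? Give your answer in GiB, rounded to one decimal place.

250 GB = 250 × 10^9 bytes = 250,000,000,000 bytes
1 GiB = 2^30 bytes = 1,073,741,824 bytes
250,000,000,000 / 1,073,741,824 = 232.8 GiB

232.8 GiB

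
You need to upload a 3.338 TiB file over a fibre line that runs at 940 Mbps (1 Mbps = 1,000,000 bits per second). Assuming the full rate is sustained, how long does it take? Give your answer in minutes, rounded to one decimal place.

520.6 minutes

3.338 TiB = 3,670,169,813,516.288 bytes = 29,361,358,508,130.304 bits
940 Mbps = 940,000,000 bits/s
time = 29,361,358,508,130.304 / 940,000,000 = 31,235.49 s
31,235.49 s / 60 = 520.6 minutes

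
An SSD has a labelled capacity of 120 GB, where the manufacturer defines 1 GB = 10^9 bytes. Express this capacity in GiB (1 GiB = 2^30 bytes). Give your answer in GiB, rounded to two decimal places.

111.76 GiB

120 GB = 120 × 10^9 bytes = 120,000,000,000 bytes
1 GiB = 2^30 bytes = 1,073,741,824 bytes
120,000,000,000 / 1,073,741,824 = 111.76 GiB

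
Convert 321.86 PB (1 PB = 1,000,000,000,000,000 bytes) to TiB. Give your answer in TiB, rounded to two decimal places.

321.86 PB = 321.86 × 10^15 bytes = 321,860,000,000,000,000 bytes
1 TiB = 2^40 bytes = 1,099,511,627,776 bytes
321,860,000,000,000,000 / 1,099,511,627,776 = 292,729.96 TiB

292,729.96 TiB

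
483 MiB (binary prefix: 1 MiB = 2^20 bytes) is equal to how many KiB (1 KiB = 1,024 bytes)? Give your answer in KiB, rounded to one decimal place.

483 MiB × 1,048,576 bytes/MiB = 506,462,208 bytes
1 KiB = 1,024 bytes
506,462,208 / 1,024 = 494,592.0 KiB

494,592.0 KiB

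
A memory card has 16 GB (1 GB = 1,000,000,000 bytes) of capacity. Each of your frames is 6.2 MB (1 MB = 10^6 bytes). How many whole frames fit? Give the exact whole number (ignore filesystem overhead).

2,580

Capacity: 16 GB = 16,000,000,000 bytes
Per item: 6.2 MB = 6,200,000 bytes
⌊16,000,000,000 / 6,200,000⌋ = 2,580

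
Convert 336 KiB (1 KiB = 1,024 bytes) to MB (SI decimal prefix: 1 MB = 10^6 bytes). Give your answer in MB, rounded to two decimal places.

0.34 MB

336 KiB × 1,024 bytes/KiB = 344,064 bytes
1 MB = 10^6 bytes = 1,000,000 bytes
344,064 / 1,000,000 = 0.34 MB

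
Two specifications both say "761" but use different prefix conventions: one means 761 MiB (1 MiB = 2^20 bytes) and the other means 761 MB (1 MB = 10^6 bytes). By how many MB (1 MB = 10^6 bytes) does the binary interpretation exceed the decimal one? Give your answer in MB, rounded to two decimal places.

36.97 MB

761 MiB = 761 × 1,048,576 = 797,966,336 bytes
761 MB = 761 × 1,000,000 = 761,000,000 bytes
difference = 36,966,336 bytes
36,966,336 / 1,000,000 = 36.97 MB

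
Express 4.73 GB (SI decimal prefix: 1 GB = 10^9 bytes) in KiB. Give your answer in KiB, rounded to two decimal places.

4,619,140.63 KiB

4.73 GB × 1,000,000,000 bytes/GB = 4,730,000,000 bytes
1 KiB = 1,024 bytes
4,730,000,000 / 1,024 = 4,619,140.63 KiB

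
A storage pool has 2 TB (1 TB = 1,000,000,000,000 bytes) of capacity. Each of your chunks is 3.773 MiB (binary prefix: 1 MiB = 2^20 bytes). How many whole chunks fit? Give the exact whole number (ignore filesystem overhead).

505,525

Capacity: 2 TB = 2,000,000,000,000 bytes
Per item: 3.773 MiB = 3,956,277.248 bytes
⌊2,000,000,000,000 / 3,956,277.248⌋ = 505,525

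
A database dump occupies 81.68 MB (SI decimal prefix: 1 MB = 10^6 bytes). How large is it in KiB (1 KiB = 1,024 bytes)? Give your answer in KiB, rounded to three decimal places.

79,765.625 KiB

81.68 MB × 1,000,000 bytes/MB = 81,680,000 bytes
1 KiB = 2^10 bytes = 1,024 bytes
81,680,000 / 1,024 = 79,765.625 KiB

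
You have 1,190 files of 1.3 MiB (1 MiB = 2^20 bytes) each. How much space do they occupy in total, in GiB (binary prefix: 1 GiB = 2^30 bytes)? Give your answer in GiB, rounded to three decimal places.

1.511 GiB

Total = 1,190 × 1.3 MiB = 1547 MiB
= 1547 × 1,048,576 bytes = 1,622,147,072 bytes
1 GiB = 1,073,741,824 bytes
1,622,147,072 / 1,073,741,824 = 1.511 GiB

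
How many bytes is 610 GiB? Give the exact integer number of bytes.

654,982,512,640 bytes

610 × 1,073,741,824 = 654,982,512,640 bytes  (1 GiB = 2^30 bytes)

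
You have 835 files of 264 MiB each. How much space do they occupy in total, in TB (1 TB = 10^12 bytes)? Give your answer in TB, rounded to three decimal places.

0.231 TB

Total = 835 × 264 MiB = 220,440 MiB
= 220,440 × 1,048,576 bytes = 231,148,093,440 bytes
1 TB = 1,000,000,000,000 bytes
231,148,093,440 / 1,000,000,000,000 = 0.231 TB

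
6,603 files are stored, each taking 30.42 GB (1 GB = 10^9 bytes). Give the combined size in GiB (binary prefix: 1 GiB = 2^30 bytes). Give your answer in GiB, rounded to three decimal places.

187,068.488 GiB

Total = 6,603 × 30.42 GB = 200863.26 GB
= 200863.26 × 1,000,000,000 bytes = 200,863,260,000,000 bytes
1 GiB = 1,073,741,824 bytes
200,863,260,000,000 / 1,073,741,824 = 187,068.488 GiB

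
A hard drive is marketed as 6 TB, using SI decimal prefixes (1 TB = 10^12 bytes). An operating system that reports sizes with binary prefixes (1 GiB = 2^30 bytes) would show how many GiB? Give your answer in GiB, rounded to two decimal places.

6 TB × 1,000,000,000,000 bytes/TB = 6,000,000,000,000 bytes
1 GiB = 2^30 bytes = 1,073,741,824 bytes
6,000,000,000,000 / 1,073,741,824 = 5,587.94 GiB

5,587.94 GiB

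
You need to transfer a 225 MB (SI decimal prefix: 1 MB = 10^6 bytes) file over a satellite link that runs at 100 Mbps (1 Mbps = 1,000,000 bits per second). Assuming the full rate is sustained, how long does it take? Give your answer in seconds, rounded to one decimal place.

225 MB = 225,000,000 bytes = 1,800,000,000 bits
100 Mbps = 100,000,000 bits/s
time = 1,800,000,000 / 100,000,000 = 18.0 s

18.0 seconds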